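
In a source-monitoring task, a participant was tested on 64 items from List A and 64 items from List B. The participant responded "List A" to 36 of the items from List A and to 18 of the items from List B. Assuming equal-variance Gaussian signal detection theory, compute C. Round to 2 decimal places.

H = 36/64 = 0.5625
FA = 18/64 = 0.2812
Φ⁻¹(0.5625) = 0.1573, Φ⁻¹(0.2812) = -0.5793
c = −½·[z(H) + z(FA)] = −0.5 × (0.1573 + (-0.5793)) = 0.2110
c > 0: the participant has a conservative response bias.

C = 0.21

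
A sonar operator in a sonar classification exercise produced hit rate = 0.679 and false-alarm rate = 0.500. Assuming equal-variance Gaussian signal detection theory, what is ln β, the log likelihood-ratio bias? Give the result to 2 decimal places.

z(H) = z(0.679) = 0.465
z(FA) = z(0.500) = 0.000
ln β = −½·[z(H)² − z(FA)²] = −0.5 × (0.216 − 0.000) = -0.108

ln β = -0.11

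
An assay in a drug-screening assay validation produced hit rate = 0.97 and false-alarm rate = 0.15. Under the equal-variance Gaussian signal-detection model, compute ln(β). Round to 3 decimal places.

ln β = -1.232

z(0.97) = 1.8808, z(0.15) = -1.0364
ln β = −½·[z(H)² − z(FA)²] = −0.5 × (3.5374 − 1.0741) = -1.23165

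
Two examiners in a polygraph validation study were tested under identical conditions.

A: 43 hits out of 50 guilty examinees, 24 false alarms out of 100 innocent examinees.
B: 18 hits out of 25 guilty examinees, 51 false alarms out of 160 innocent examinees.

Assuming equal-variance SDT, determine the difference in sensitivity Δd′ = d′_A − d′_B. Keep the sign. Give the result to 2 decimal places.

Δd′ = 0.73

A: z(0.8600) = 1.080, z(0.2400) = -0.706, d' = 1.786
B: z(0.7200) = 0.583, z(0.3187) = -0.471, d' = 1.054
Δd' = d'_A − d'_B = 1.786 − 1.054 = 0.732
A has the higher sensitivity.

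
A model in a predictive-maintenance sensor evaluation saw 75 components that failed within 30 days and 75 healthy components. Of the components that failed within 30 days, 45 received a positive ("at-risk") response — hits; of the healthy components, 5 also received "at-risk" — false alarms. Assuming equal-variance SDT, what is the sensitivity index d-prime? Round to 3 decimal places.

d-prime = 1.754

H = 45/75 = 0.6000
FA = 5/75 = 0.0667
Φ⁻¹(H) = 0.2533
Φ⁻¹(FA) = -1.5008
d' = z(H) − z(FA) = 0.2533 − (-1.5008) = 1.7541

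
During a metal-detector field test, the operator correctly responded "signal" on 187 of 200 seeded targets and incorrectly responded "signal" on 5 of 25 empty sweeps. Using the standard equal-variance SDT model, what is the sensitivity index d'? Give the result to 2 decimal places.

H = 187/200 = 0.9350
FA = 5/25 = 0.2000
z(0.9350) = 1.514, z(0.2000) = -0.842
d' = z(H) − z(FA) = 1.514 − (-0.842) = 2.356

d' = 2.36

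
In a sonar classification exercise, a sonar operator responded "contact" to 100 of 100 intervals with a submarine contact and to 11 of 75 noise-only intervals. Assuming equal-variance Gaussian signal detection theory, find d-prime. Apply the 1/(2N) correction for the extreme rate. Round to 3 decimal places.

The hit rate is 100/100 = 1, so apply the 1/(2N) correction: H → 1 − 1/(2·100) = 0.99500.
z(H) = z(0.99500) = 2.5758
z(FA) = z(0.14667) = -1.0508
d' = 2.5758 − (-1.0508) = 3.6266

d-prime = 3.627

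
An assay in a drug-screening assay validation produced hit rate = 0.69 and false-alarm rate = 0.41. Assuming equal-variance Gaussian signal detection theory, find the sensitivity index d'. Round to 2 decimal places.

d' = 0.72

z(H) = z(0.69) = 0.496
z(FA) = z(0.41) = -0.228
d' = z(H) − z(FA) = 0.496 − (-0.228) = 0.724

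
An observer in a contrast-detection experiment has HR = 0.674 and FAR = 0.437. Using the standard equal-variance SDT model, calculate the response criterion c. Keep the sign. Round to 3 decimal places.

c = -0.146

Φ⁻¹(H) = 0.4510
Φ⁻¹(FA) = -0.1586
c = −½·[z(H) + z(FA)] = −0.5 × (0.4510 + (-0.1586)) = -0.1462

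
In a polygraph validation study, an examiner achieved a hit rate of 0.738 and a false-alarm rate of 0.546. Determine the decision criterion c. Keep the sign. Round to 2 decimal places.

c = -0.38

z(0.738) = 0.637, z(0.546) = 0.116
c = −½·[z(H) + z(FA)] = −0.5 × (0.637 + 0.116) = -0.3765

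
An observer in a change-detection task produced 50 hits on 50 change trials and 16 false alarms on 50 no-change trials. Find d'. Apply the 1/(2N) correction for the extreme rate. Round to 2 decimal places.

d' = 2.79

The hit rate is 50/50 = 1, so apply the 1/(2N) correction: H → 1 − 1/(2·50) = 0.99000.
z(H) = z(0.99000) = 2.326
z(FA) = z(0.32000) = -0.468
d' = 2.326 − (-0.468) = 2.794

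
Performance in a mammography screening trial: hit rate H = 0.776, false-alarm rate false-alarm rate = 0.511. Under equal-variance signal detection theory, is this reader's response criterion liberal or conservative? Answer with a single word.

liberal

z(H) = 0.759, z(FA) = 0.028
c = −½·(z(H) + z(FA)) = -0.3935
c < 0 → liberal criterion (biased toward responding “yes”).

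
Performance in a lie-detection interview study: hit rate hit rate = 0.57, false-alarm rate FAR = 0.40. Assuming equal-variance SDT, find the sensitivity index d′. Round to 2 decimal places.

d′ = 0.43

z(H) = z(0.57) = 0.1764
z(FA) = z(0.40) = -0.2533
d' = z(H) − z(FA) = 0.1764 − (-0.2533) = 0.4297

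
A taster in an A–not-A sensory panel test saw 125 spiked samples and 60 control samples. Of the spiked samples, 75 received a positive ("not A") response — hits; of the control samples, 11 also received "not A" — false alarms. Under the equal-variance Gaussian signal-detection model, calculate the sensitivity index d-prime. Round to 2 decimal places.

d-prime = 1.16

H = 75/125 = 0.6000
FA = 11/60 = 0.1833
Φ⁻¹(H) = 0.253
Φ⁻¹(FA) = -0.903
d' = z(H) − z(FA) = 0.253 − (-0.903) = 1.156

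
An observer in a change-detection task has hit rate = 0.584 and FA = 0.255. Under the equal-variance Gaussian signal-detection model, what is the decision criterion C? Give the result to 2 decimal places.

C = 0.22

z(H) = z(0.584) = 0.212
z(FA) = z(0.255) = -0.659
c = −½·[z(H) + z(FA)] = −0.5 × (0.212 + (-0.659)) = 0.2235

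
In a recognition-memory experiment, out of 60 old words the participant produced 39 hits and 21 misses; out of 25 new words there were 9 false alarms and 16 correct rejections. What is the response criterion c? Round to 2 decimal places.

c = -0.01

H = 39/60 = 0.6500
FA = 9/25 = 0.3600
z(H) = z(0.6500) = 0.3853
z(FA) = z(0.3600) = -0.3585
c = −½·[z(H) + z(FA)] = −0.5 × (0.3853 + (-0.3585)) = -0.0134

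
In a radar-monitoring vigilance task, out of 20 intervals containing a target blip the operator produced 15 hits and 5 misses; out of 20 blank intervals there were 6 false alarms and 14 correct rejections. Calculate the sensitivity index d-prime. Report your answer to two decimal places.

d-prime = 1.20

H = 15/20 = 0.7500
FA = 6/20 = 0.3000
z(0.7500) = 0.674, z(0.3000) = -0.524
d' = z(H) − z(FA) = 0.674 − (-0.524) = 1.198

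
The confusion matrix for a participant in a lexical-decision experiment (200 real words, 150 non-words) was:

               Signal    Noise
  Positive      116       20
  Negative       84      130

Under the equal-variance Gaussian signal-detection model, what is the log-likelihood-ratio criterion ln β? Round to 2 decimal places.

H = 116/200 = 0.5800
FA = 20/150 = 0.1333
z(H) = z(0.5800) = 0.202
z(FA) = z(0.1333) = -1.111
ln β = −½·[z(H)² − z(FA)²] = −0.5 × (0.041 − 1.234) = 0.5965

ln β = 0.60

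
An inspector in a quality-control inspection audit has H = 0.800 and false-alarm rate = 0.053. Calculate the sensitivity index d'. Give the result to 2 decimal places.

d' = 2.46

Φ⁻¹(H) = 0.842
Φ⁻¹(FA) = -1.616
d' = z(H) − z(FA) = 0.842 − (-1.616) = 2.458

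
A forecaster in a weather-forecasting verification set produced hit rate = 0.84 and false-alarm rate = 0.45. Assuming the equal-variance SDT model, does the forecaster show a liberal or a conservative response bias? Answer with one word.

z(H) = 0.994, z(FA) = -0.126
c = −½·(z(H) + z(FA)) = -0.434
c < 0 → liberal criterion (biased toward responding “yes”).

liberal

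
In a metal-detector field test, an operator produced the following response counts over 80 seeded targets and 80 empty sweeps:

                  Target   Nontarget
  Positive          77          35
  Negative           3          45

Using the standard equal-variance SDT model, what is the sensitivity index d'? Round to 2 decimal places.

d' = 1.94

H = 77/80 = 0.9625
FA = 35/80 = 0.4375
z(H) = 1.7805
z(FA) = -0.1573
d' = z(H) − z(FA) = 1.7805 − (-0.1573) = 1.9378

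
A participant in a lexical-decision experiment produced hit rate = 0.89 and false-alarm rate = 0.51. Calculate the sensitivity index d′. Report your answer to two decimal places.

d′ = 1.20

z(H) = 1.227
z(FA) = 0.025
d' = z(H) − z(FA) = 1.227 − 0.025 = 1.202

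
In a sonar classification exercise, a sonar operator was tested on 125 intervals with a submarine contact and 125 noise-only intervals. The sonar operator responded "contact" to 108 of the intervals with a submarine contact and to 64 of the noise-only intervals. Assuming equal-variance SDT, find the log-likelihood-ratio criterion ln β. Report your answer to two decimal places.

ln β = -0.60

H = 108/125 = 0.8640
FA = 64/125 = 0.5120
z(H) = z(0.8640) = 1.098
z(FA) = z(0.5120) = 0.030
ln β = −½·[z(H)² − z(FA)²] = −0.5 × (1.206 − 0.001) = -0.6025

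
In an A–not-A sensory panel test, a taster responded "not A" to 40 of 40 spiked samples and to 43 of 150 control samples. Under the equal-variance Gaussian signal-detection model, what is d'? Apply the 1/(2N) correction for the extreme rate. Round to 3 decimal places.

d' = 2.805

The hit rate is 40/40 = 1, so apply the 1/(2N) correction: H → 1 − 1/(2·40) = 0.98750.
z(H) = z(0.98750) = 2.2414
z(FA) = z(0.28667) = -0.5631
d' = 2.2414 − (-0.5631) = 2.8045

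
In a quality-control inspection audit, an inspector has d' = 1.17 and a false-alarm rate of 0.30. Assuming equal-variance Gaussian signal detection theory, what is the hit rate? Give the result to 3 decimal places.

z(false-alarm rate) = z(0.30) = -0.5244
z(H) = z(FA) + d' = -0.5244 + 1.17 = 0.6456
hit rate = Φ(0.6456) = 0.7407

hit rate = 0.741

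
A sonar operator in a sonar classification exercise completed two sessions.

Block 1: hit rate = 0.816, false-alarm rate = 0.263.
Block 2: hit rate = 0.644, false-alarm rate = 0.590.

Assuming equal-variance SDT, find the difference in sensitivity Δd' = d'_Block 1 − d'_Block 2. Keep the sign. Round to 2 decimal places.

Δd' = 1.39

Block 1: z(0.816) = 0.900, z(0.263) = -0.634, d' = 1.534
Block 2: z(0.644) = 0.369, z(0.590) = 0.228, d' = 0.141
Δd' = d'_Block 1 − d'_Block 2 = 1.534 − 0.141 = 1.393
Block 1 has the higher sensitivity.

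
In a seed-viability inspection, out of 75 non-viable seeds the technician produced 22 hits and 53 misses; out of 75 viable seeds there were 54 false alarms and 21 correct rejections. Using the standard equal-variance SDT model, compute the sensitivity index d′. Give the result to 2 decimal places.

d′ = -1.13

H = 22/75 = 0.2933
FA = 54/75 = 0.7200
Φ⁻¹(H) = Φ⁻¹(0.2933) = -0.5438
Φ⁻¹(FA) = Φ⁻¹(0.7200) = 0.5828
d' = z(H) − z(FA) = -0.5438 − 0.5828 = -1.1266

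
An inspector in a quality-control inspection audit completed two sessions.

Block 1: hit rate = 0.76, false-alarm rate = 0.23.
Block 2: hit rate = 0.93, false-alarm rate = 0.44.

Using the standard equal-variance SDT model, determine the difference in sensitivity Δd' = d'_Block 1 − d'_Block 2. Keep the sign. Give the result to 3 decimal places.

Δd' = -0.182

Block 1: z(0.76) = 0.7063, z(0.23) = -0.7388, d' = 1.4451
Block 2: z(0.93) = 1.4758, z(0.44) = -0.1510, d' = 1.6268
Δd' = d'_Block 1 − d'_Block 2 = 1.4451 − 1.6268 = -0.1817
Block 2 has the higher sensitivity.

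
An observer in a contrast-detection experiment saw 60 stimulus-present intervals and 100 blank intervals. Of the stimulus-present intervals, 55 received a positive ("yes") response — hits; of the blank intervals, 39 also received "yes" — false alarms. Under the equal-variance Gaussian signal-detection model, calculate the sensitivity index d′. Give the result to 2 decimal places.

d′ = 1.66

H = 55/60 = 0.9167
FA = 39/100 = 0.3900
z(H) = z(0.9167) = 1.3832
z(FA) = z(0.3900) = -0.2793
d' = z(H) − z(FA) = 1.3832 − (-0.2793) = 1.6625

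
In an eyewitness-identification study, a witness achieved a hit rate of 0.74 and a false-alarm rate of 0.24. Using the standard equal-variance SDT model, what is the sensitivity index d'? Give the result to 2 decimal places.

z(H) = z(0.74) = 0.643
z(FA) = z(0.24) = -0.706
d' = z(H) − z(FA) = 0.643 − (-0.706) = 1.349

d' = 1.35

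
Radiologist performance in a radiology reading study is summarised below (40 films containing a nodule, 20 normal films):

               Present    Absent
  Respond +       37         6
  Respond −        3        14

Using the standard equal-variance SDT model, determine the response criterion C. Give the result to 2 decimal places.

H = 37/40 = 0.9250
FA = 6/20 = 0.3000
Φ⁻¹(H) = 1.440
Φ⁻¹(FA) = -0.524
c = −½·[z(H) + z(FA)] = −0.5 × (1.440 + (-0.524)) = -0.458

C = -0.46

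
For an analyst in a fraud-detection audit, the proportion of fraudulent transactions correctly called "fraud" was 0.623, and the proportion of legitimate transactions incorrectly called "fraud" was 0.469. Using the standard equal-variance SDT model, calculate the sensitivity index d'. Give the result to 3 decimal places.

d' = 0.391

z(H) = 0.3134
z(FA) = -0.0778
d' = z(H) − z(FA) = 0.3134 − (-0.0778) = 0.3912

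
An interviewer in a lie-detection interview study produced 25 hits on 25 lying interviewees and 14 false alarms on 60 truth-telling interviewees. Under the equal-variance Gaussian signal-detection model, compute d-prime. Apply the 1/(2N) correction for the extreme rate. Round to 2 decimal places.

d-prime = 2.78

The hit rate is 25/25 = 1, so apply the 1/(2N) correction: H → 1 − 1/(2·25) = 0.98000.
z(H) = z(0.98000) = 2.054
z(FA) = z(0.23333) = -0.728
d' = 2.054 − (-0.728) = 2.782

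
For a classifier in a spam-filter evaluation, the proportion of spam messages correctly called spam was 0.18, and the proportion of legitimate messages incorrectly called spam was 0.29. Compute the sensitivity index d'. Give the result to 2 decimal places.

Φ⁻¹(0.18) = -0.915, Φ⁻¹(0.29) = -0.553
d' = z(H) − z(FA) = -0.915 − (-0.553) = -0.362

d' = -0.36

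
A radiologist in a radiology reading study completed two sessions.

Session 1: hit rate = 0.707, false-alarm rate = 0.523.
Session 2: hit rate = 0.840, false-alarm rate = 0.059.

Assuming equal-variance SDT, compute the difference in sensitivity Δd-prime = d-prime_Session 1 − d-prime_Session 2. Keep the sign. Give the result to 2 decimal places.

Session 1: z(0.707) = 0.545, z(0.523) = 0.058, d' = 0.487
Session 2: z(0.840) = 0.994, z(0.059) = -1.563, d' = 2.557
Δd' = d'_Session 1 − d'_Session 2 = 0.487 − 2.557 = -2.070
Session 2 has the higher sensitivity.

Δd-prime = -2.07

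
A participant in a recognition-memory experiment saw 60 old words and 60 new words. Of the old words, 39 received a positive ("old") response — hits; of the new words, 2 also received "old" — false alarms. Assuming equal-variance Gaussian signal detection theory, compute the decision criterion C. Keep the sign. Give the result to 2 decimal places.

C = 0.72

H = 39/60 = 0.6500
FA = 2/60 = 0.0333
Φ⁻¹(H) = Φ⁻¹(0.6500) = 0.3853
Φ⁻¹(FA) = Φ⁻¹(0.0333) = -1.8344
c = −½·[z(H) + z(FA)] = −0.5 × (0.3853 + (-1.8344)) = 0.72455
c > 0: the participant has a conservative response bias.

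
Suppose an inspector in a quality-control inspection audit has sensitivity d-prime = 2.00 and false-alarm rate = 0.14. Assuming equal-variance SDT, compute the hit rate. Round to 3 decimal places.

hit rate = 0.821

z(false-alarm rate) = z(0.14) = -1.0803
z(H) = z(FA) + d' = -1.0803 + 2.00 = 0.9197
hit rate = Φ(0.9197) = 0.8211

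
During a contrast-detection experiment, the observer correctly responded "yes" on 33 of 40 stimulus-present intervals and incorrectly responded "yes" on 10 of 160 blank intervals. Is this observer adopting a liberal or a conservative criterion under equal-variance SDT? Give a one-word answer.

conservative

z(H) = 0.935, z(FA) = -1.534
c = −½·(z(H) + z(FA)) = 0.2995
c > 0 → conservative criterion (biased toward responding “no”).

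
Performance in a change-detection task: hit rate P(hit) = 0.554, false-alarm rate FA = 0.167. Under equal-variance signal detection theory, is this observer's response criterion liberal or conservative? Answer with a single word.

z(H) = 0.136, z(FA) = -0.966
c = −½·(z(H) + z(FA)) = 0.415
c > 0 → conservative criterion (biased toward responding “no”).

conservative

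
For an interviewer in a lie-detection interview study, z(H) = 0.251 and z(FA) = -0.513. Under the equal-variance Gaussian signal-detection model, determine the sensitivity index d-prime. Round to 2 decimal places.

d' = z(H) − z(FA) = 0.251 − (-0.513) = 0.764

d-prime = 0.76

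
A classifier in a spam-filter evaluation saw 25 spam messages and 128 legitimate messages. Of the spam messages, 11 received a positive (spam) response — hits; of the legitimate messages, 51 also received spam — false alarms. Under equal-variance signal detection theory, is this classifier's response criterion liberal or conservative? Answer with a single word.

z(H) = -0.151, z(FA) = -0.257
c = −½·(z(H) + z(FA)) = 0.204
c > 0 → conservative criterion (biased toward responding “no”).

conservative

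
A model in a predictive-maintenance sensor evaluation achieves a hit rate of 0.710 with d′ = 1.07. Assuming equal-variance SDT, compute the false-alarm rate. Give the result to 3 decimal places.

z(hit rate) = z(0.710) = 0.5534
z(FA) = z(H) − d' = 0.5534 − 1.07 = -0.5166
false-alarm rate = Φ(-0.5166) = 0.3027

false-alarm rate = 0.303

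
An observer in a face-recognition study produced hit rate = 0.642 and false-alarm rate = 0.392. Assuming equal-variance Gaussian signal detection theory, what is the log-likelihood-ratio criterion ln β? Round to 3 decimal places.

z(H) = z(0.642) = 0.3638
z(FA) = z(0.392) = -0.2741
ln β = −½·[z(H)² − z(FA)²] = −0.5 × (0.1324 − 0.0751) = -0.02865

ln β = -0.029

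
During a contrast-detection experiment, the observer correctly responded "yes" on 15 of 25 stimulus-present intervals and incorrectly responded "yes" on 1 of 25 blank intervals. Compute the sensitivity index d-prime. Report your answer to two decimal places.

H = 15/25 = 0.6000
FA = 1/25 = 0.0400
z(0.6000) = 0.2533, z(0.0400) = -1.7507
d' = z(H) − z(FA) = 0.2533 − (-1.7507) = 2.0040

d-prime = 2.00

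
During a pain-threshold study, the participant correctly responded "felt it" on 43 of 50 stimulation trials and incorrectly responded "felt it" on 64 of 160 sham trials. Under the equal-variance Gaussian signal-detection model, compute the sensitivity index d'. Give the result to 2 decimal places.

d' = 1.33

H = 43/50 = 0.8600
FA = 64/160 = 0.4000
z(H) = z(0.8600) = 1.080
z(FA) = z(0.4000) = -0.253
d' = z(H) − z(FA) = 1.080 − (-0.253) = 1.333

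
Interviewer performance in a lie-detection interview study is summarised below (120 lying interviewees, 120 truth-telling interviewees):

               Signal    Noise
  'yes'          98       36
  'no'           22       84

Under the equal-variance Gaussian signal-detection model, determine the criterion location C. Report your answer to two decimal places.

H = 98/120 = 0.8167
FA = 36/120 = 0.3000
Φ⁻¹(H) = Φ⁻¹(0.8167) = 0.903
Φ⁻¹(FA) = Φ⁻¹(0.3000) = -0.524
c = −½·[z(H) + z(FA)] = −0.5 × (0.903 + (-0.524)) = -0.1895

C = -0.19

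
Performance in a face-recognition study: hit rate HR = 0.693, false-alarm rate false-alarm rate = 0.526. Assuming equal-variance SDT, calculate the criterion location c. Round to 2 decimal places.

c = -0.28

Φ⁻¹(H) = Φ⁻¹(0.693) = 0.5044
Φ⁻¹(FA) = Φ⁻¹(0.526) = 0.0652
c = −½·[z(H) + z(FA)] = −0.5 × (0.5044 + 0.0652) = -0.2848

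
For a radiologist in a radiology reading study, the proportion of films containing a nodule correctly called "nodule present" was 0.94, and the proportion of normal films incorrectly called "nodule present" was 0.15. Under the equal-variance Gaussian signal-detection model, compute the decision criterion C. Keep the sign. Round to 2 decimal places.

Φ⁻¹(H) = Φ⁻¹(0.94) = 1.5548
Φ⁻¹(FA) = Φ⁻¹(0.15) = -1.0364
c = −½·[z(H) + z(FA)] = −0.5 × (1.5548 + (-1.0364)) = -0.2592

C = -0.26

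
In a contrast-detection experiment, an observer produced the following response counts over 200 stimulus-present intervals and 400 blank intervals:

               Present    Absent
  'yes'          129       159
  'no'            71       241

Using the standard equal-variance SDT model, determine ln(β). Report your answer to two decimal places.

H = 129/200 = 0.6450
FA = 159/400 = 0.3975
z(0.6450) = 0.372, z(0.3975) = -0.260
ln β = −½·[z(H)² − z(FA)²] = −0.5 × (0.138 − 0.068) = -0.035

ln β = -0.04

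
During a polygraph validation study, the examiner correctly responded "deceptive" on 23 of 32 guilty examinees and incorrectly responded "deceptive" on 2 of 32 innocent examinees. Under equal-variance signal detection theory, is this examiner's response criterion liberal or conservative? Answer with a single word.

z(H) = 0.579, z(FA) = -1.534
c = −½·(z(H) + z(FA)) = 0.4775
c > 0 → conservative criterion (biased toward responding “no”).

conservative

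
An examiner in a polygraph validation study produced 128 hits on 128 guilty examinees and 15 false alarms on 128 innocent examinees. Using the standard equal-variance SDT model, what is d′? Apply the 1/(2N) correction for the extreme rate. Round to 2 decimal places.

The hit rate is 128/128 = 1, so apply the 1/(2N) correction: H → 1 − 1/(2·128) = 0.99609.
z(H) = z(0.99609) = 2.660
z(FA) = z(0.11719) = -1.189
d' = 2.660 − (-1.189) = 3.849

d′ = 3.85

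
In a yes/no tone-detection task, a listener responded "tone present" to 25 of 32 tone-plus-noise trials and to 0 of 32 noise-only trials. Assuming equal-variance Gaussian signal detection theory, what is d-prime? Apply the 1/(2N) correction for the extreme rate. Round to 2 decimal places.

d-prime = 2.93

The false-alarm rate is 0/32 = 0, so apply the 1/(2N) correction: FA → 1/(2·32) = 0.01562.
z(H) = z(0.78125) = 0.776
z(FA) = z(0.01562) = -2.154
d' = 0.776 − (-2.154) = 2.930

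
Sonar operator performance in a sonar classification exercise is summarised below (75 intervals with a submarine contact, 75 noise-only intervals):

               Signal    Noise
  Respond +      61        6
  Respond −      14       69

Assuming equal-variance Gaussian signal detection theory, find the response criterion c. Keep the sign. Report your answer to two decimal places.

H = 61/75 = 0.8133
FA = 6/75 = 0.0800
Φ⁻¹(H) = Φ⁻¹(0.8133) = 0.8901
Φ⁻¹(FA) = Φ⁻¹(0.0800) = -1.4051
c = −½·[z(H) + z(FA)] = −0.5 × (0.8901 + (-1.4051)) = 0.2575

c = 0.26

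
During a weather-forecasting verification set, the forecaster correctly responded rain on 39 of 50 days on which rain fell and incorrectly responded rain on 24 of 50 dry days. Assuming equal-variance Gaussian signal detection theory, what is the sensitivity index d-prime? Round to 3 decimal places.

H = 39/50 = 0.7800
FA = 24/50 = 0.4800
z(H) = z(0.7800) = 0.7722
z(FA) = z(0.4800) = -0.0502
d' = z(H) − z(FA) = 0.7722 − (-0.0502) = 0.8224

d-prime = 0.822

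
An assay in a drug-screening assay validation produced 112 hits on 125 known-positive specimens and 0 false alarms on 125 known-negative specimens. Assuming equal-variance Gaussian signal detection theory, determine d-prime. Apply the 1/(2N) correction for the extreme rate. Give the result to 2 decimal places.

d-prime = 3.91

The false-alarm rate is 0/125 = 0, so apply the 1/(2N) correction: FA → 1/(2·125) = 0.00400.
z(H) = z(0.89600) = 1.259
z(FA) = z(0.00400) = -2.652
d' = 1.259 − (-2.652) = 3.911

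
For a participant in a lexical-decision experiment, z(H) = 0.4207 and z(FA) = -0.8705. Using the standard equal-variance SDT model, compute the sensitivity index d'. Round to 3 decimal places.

d' = z(H) − z(FA) = 0.4207 − (-0.8705) = 1.2912

d' = 1.291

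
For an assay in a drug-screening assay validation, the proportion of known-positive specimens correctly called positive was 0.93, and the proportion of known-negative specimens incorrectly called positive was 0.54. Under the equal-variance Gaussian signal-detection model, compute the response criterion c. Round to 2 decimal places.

Φ⁻¹(H) = Φ⁻¹(0.93) = 1.476
Φ⁻¹(FA) = Φ⁻¹(0.54) = 0.100
c = −½·[z(H) + z(FA)] = −0.5 × (1.476 + 0.100) = -0.788

c = -0.79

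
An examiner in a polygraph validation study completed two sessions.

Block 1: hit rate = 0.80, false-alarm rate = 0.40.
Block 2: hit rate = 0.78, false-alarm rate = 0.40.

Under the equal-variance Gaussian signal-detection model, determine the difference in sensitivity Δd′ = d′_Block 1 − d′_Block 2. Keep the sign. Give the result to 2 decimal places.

Δd′ = 0.07

Block 1: z(0.80) = 0.842, z(0.40) = -0.253, d' = 1.095
Block 2: z(0.78) = 0.772, z(0.40) = -0.253, d' = 1.025
Δd' = d'_Block 1 − d'_Block 2 = 1.095 − 1.025 = 0.070
Block 1 has the higher sensitivity.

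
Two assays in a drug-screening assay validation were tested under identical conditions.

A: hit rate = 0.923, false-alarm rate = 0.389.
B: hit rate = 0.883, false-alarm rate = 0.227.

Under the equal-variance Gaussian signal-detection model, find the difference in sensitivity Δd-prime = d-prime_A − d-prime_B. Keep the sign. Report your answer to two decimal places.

Δd-prime = -0.23

A: z(0.923) = 1.426, z(0.389) = -0.282, d' = 1.708
B: z(0.883) = 1.190, z(0.227) = -0.749, d' = 1.939
Δd' = d'_A − d'_B = 1.708 − 1.939 = -0.231
B has the higher sensitivity.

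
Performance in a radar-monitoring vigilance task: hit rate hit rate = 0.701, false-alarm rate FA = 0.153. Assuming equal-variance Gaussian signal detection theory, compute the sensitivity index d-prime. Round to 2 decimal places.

z(0.701) = 0.5273, z(0.153) = -1.0237
d' = z(H) − z(FA) = 0.5273 − (-1.0237) = 1.5510

d-prime = 1.55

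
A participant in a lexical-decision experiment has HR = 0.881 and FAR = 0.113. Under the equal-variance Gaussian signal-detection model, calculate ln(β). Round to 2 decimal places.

z(H) = 1.180
z(FA) = -1.211
ln β = −½·[z(H)² − z(FA)²] = −0.5 × (1.392 − 1.467) = 0.0375

ln β = 0.04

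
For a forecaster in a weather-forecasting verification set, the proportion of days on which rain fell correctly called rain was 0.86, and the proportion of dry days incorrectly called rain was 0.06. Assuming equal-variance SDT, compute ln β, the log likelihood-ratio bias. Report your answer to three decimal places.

z(0.86) = 1.0803, z(0.06) = -1.5548
ln β = −½·[z(H)² − z(FA)²] = −0.5 × (1.1670 − 2.4174) = 0.6252

ln β = 0.625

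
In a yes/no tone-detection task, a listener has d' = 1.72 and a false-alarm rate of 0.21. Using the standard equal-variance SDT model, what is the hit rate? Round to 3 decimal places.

hit rate = 0.820

z(false-alarm rate) = z(0.21) = -0.8064
z(H) = z(FA) + d' = -0.8064 + 1.72 = 0.9136
hit rate = Φ(0.9136) = 0.8195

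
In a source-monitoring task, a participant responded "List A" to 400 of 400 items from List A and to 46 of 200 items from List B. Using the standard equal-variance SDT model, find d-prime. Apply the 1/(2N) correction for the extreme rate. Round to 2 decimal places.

d-prime = 3.76

The hit rate is 400/400 = 1, so apply the 1/(2N) correction: H → 1 − 1/(2·400) = 0.99875.
z(H) = z(0.99875) = 3.023
z(FA) = z(0.23000) = -0.739
d' = 3.023 − (-0.739) = 3.762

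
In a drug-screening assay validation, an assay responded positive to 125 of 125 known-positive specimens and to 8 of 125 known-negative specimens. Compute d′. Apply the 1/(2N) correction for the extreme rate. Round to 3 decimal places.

d′ = 4.174

The hit rate is 125/125 = 1, so apply the 1/(2N) correction: H → 1 − 1/(2·125) = 0.99600.
z(H) = z(0.99600) = 2.6521
z(FA) = z(0.06400) = -1.5220
d' = 2.6521 − (-1.5220) = 4.1741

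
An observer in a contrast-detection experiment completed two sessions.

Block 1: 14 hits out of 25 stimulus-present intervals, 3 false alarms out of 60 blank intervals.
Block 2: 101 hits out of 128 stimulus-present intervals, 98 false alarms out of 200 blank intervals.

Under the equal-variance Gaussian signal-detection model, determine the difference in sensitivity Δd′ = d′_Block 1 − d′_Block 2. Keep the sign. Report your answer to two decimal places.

Block 1: z(0.5600) = 0.151, z(0.0500) = -1.645, d' = 1.796
Block 2: z(0.7891) = 0.803, z(0.4900) = -0.025, d' = 0.828
Δd' = d'_Block 1 − d'_Block 2 = 1.796 − 0.828 = 0.968
Block 1 has the higher sensitivity.

Δd′ = 0.97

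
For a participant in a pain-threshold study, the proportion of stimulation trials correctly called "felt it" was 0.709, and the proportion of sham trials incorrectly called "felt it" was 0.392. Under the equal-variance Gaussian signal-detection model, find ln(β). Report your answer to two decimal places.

ln β = -0.11

z(0.709) = 0.550, z(0.392) = -0.274
ln β = −½·[z(H)² − z(FA)²] = −0.5 × (0.303 − 0.075) = -0.114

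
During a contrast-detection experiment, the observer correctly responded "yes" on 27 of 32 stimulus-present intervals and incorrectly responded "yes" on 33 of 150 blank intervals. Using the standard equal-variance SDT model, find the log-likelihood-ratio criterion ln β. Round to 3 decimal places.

ln β = -0.212

H = 27/32 = 0.8438
FA = 33/150 = 0.2200
z(0.8438) = 1.0102, z(0.2200) = -0.7722
ln β = −½·[z(H)² − z(FA)²] = −0.5 × (1.0205 − 0.5963) = -0.2121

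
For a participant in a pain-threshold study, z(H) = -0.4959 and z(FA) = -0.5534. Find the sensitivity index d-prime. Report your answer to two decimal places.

d' = z(H) − z(FA) = -0.4959 − (-0.5534) = 0.0575

d-prime = 0.06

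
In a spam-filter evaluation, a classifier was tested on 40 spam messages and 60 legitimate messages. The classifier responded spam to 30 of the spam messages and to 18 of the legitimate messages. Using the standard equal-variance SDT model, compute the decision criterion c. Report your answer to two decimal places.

H = 30/40 = 0.7500
FA = 18/60 = 0.3000
Φ⁻¹(H) = Φ⁻¹(0.7500) = 0.6745
Φ⁻¹(FA) = Φ⁻¹(0.3000) = -0.5244
c = −½·[z(H) + z(FA)] = −0.5 × (0.6745 + (-0.5244)) = -0.07505

c = -0.08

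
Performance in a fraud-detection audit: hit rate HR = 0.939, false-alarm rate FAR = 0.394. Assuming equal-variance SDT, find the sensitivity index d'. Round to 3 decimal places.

z(0.939) = 1.5464, z(0.394) = -0.2689
d' = z(H) − z(FA) = 1.5464 − (-0.2689) = 1.8153

d' = 1.815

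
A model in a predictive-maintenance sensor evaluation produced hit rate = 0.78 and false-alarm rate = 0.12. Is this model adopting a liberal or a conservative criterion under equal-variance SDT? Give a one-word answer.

z(H) = 0.772, z(FA) = -1.175
c = −½·(z(H) + z(FA)) = 0.2015
c > 0 → conservative criterion (biased toward responding “no”).

conservative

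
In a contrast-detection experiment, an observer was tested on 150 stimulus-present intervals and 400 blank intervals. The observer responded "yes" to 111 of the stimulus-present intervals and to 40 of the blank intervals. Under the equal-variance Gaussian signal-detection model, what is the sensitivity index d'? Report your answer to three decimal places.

d' = 1.925

H = 111/150 = 0.7400
FA = 40/400 = 0.1000
z(H) = 0.6433
z(FA) = -1.2816
d' = z(H) − z(FA) = 0.6433 − (-1.2816) = 1.9249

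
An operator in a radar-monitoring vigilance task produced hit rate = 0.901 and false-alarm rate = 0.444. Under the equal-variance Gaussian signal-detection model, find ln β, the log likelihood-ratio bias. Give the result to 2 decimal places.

Φ⁻¹(H) = Φ⁻¹(0.901) = 1.287
Φ⁻¹(FA) = Φ⁻¹(0.444) = -0.141
ln β = −½·[z(H)² − z(FA)²] = −0.5 × (1.656 − 0.020) = -0.818

ln β = -0.82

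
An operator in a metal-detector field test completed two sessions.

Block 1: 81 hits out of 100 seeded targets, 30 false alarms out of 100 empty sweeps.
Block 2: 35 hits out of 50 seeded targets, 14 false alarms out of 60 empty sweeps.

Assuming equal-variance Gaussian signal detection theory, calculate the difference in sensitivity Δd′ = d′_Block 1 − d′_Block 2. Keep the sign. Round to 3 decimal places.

Block 1: z(0.8100) = 0.8779, z(0.3000) = -0.5244, d' = 1.4023
Block 2: z(0.7000) = 0.5244, z(0.2333) = -0.7280, d' = 1.2524
Δd' = d'_Block 1 − d'_Block 2 = 1.4023 − 1.2524 = 0.1499
Block 1 has the higher sensitivity.

Δd′ = 0.150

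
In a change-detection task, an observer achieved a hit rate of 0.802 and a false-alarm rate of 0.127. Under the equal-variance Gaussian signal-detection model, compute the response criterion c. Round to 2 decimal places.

c = 0.15

z(0.802) = 0.849, z(0.127) = -1.141
c = −½·[z(H) + z(FA)] = −0.5 × (0.849 + (-1.141)) = 0.146
c > 0: the observer has a conservative response bias.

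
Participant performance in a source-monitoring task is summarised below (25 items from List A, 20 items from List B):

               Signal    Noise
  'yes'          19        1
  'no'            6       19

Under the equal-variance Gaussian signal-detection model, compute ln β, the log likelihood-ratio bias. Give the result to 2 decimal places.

H = 19/25 = 0.7600
FA = 1/20 = 0.0500
z(H) = 0.706
z(FA) = -1.645
ln β = −½·[z(H)² − z(FA)²] = −0.5 × (0.498 − 2.706) = 1.104

ln β = 1.10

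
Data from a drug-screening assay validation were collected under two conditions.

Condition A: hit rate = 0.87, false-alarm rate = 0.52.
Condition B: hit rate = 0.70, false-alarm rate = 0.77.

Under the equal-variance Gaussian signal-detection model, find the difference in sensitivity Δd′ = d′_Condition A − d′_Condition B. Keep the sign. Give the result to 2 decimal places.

Condition A: z(0.87) = 1.126, z(0.52) = 0.050, d' = 1.076
Condition B: z(0.70) = 0.524, z(0.77) = 0.739, d' = -0.215
Δd' = d'_Condition A − d'_Condition B = 1.076 − (-0.215) = 1.291
Condition A has the higher sensitivity.

Δd′ = 1.29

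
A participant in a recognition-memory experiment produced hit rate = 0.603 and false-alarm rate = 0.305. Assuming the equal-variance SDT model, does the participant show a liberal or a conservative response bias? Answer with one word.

conservative

z(H) = 0.261, z(FA) = -0.510
c = −½·(z(H) + z(FA)) = 0.1245
c > 0 → conservative criterion (biased toward responding “no”).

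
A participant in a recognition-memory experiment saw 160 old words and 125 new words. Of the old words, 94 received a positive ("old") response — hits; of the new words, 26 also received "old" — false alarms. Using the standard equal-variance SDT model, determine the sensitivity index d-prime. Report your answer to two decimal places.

d-prime = 1.03

H = 94/160 = 0.5875
FA = 26/125 = 0.2080
Φ⁻¹(0.5875) = 0.2211, Φ⁻¹(0.2080) = -0.8134
d' = z(H) − z(FA) = 0.2211 − (-0.8134) = 1.0345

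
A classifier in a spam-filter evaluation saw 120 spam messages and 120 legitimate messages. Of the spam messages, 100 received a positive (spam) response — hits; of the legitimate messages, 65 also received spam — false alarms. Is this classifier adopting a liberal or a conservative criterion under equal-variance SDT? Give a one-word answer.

liberal

z(H) = 0.967, z(FA) = 0.105
c = −½·(z(H) + z(FA)) = -0.536
c < 0 → liberal criterion (biased toward responding “yes”).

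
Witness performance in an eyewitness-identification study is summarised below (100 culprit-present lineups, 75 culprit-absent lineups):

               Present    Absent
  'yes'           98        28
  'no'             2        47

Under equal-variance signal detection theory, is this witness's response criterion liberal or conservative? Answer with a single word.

liberal

z(H) = 2.054, z(FA) = -0.323
c = −½·(z(H) + z(FA)) = -0.8655
c < 0 → liberal criterion (biased toward responding “yes”).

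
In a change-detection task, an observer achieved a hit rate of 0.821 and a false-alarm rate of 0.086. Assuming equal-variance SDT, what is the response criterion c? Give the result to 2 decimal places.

z(H) = z(0.821) = 0.919
z(FA) = z(0.086) = -1.366
c = −½·[z(H) + z(FA)] = −0.5 × (0.919 + (-1.366)) = 0.2235
c > 0: the observer has a conservative response bias.

c = 0.22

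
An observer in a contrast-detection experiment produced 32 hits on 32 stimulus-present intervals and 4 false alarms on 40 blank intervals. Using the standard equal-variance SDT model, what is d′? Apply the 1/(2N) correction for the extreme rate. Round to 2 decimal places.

The hit rate is 32/32 = 1, so apply the 1/(2N) correction: H → 1 − 1/(2·32) = 0.98438.
z(H) = z(0.98438) = 2.154
z(FA) = z(0.10000) = -1.282
d' = 2.154 − (-1.282) = 3.436

d′ = 3.44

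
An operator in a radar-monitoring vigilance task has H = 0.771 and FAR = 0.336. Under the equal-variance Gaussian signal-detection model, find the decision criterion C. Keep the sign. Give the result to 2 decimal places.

C = -0.16

Φ⁻¹(H) = 0.7421
Φ⁻¹(FA) = -0.4234
c = −½·[z(H) + z(FA)] = −0.5 × (0.7421 + (-0.4234)) = -0.15935
c < 0: the operator has a liberal response bias.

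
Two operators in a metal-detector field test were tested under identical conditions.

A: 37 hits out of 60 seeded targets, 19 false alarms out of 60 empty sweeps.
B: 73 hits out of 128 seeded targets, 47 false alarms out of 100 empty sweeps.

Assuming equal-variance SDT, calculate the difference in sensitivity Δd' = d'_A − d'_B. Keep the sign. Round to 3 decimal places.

Δd' = 0.521

A: z(0.6167) = 0.2968, z(0.3167) = -0.4769, d' = 0.7737
B: z(0.5703) = 0.1771, z(0.4700) = -0.0753, d' = 0.2524
Δd' = d'_A − d'_B = 0.7737 − 0.2524 = 0.5213
A has the higher sensitivity.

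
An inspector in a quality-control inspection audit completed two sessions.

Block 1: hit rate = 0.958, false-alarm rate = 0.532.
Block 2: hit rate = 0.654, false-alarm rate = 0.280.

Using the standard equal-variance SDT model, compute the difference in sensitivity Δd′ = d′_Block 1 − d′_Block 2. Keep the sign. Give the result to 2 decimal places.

Δd′ = 0.67

Block 1: z(0.958) = 1.728, z(0.532) = 0.080, d' = 1.648
Block 2: z(0.654) = 0.396, z(0.280) = -0.583, d' = 0.979
Δd' = d'_Block 1 − d'_Block 2 = 1.648 − 0.979 = 0.669
Block 1 has the higher sensitivity.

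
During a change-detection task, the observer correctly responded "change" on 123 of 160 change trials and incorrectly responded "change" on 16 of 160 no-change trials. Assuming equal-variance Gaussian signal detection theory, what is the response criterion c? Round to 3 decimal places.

c = 0.273

H = 123/160 = 0.7688
FA = 16/160 = 0.1000
z(0.7688) = 0.7349, z(0.1000) = -1.2816
c = −½·[z(H) + z(FA)] = −0.5 × (0.7349 + (-1.2816)) = 0.27335
c > 0: the observer has a conservative response bias.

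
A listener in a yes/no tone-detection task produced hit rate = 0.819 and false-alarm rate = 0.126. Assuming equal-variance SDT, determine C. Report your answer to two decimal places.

z(0.819) = 0.9116, z(0.126) = -1.1455
c = −½·[z(H) + z(FA)] = −0.5 × (0.9116 + (-1.1455)) = 0.11695
c > 0: the listener has a conservative response bias.

C = 0.12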